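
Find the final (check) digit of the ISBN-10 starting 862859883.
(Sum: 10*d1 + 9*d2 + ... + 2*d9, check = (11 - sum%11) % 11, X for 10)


Weighted sum: 343
343 mod 11 = 2

Check digit: 9


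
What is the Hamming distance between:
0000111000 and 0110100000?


XOR: 0110011000
Count of 1s: 4

4


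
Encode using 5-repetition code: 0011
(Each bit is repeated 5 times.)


Each bit -> 5 copies

00000000001111111111


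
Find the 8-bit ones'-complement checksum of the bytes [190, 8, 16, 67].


Sum = 281 mod 256 = 25
Complement = 230

230


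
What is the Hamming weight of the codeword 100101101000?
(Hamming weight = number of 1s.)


Counting 1s in 100101101000

5


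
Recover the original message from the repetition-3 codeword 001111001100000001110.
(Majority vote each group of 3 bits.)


Groups: 001, 111, 001, 100, 000, 001, 110
Majority votes: 0100001

0100001


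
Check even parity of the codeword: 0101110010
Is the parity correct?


Number of 1s: 5

No, parity error (5 ones)


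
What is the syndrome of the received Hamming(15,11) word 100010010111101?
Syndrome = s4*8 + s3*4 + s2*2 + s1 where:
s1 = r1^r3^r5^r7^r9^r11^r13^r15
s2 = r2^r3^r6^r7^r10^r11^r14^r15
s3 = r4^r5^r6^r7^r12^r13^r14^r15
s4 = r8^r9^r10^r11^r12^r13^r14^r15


s1=1, s2=1, s3=0, s4=0

Syndrome = 3 (error at position 3)


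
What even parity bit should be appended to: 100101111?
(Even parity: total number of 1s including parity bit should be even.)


Number of 1s in data: 6
Parity bit: 0

0


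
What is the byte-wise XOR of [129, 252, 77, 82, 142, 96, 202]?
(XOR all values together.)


XOR chain: 129 ^ 252 ^ 77 ^ 82 ^ 142 ^ 96 ^ 202 = 70

70


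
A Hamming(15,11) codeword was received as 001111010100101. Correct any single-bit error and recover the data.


Syndrome = 4: error at position 4

Data: 11100100101 (corrected bit 4)


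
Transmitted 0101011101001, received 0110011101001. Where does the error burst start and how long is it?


XOR: 0011000000000

Burst at position 2, length 2


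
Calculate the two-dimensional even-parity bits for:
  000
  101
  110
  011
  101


Row parities: 00000
Column parities: 101

Row P: 00000, Col P: 101, Corner: 0


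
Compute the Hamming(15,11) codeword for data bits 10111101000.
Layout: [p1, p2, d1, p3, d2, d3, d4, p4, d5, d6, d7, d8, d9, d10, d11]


Parity bits: p1=1, p2=0, p3=1, p4=1

101101111101000


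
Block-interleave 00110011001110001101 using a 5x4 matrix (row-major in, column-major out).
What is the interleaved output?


Matrix:
  0011
  0011
  0011
  1000
  1101
Read columns: 00011000011110011101

00011000011110011101


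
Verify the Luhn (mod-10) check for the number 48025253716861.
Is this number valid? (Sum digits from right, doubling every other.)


Luhn sum = 46
46 mod 10 = 6

Invalid (Luhn sum mod 10 = 6)


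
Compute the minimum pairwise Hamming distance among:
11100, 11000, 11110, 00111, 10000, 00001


Comparing all pairs, minimum distance: 1
Can detect 0 errors, correct 0 errors

1


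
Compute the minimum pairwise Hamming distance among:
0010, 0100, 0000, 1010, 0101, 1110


Comparing all pairs, minimum distance: 1
Can detect 0 errors, correct 0 errors

1


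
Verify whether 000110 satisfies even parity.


Number of 1s: 2

Yes, parity is correct (2 ones)


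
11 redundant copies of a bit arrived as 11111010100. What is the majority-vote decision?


Ones: 7 out of 11
Threshold: 6

1 (7/11 voted 1)


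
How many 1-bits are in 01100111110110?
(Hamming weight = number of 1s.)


Counting 1s in 01100111110110

9


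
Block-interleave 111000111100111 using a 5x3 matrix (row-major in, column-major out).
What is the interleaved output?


Matrix:
  111
  000
  111
  100
  111
Read columns: 101111010110101

101111010110101


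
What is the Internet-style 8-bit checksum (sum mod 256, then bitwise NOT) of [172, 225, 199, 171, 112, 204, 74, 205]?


Sum = 1362 mod 256 = 82
Complement = 173

173


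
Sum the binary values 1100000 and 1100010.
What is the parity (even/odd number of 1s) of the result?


1100000 = 96
1100010 = 98
Sum = 194 = 11000010
1s count = 3

odd parity (3 ones in 11000010)


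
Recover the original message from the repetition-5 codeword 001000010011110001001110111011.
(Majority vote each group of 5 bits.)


Groups: 00100, 00100, 11110, 00100, 11101, 11011
Majority votes: 001011

001011


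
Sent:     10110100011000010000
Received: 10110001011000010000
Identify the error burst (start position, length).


XOR: 00000101000000000000

Burst at position 5, length 3


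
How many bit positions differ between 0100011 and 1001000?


XOR: 1101011
Count of 1s: 5

5


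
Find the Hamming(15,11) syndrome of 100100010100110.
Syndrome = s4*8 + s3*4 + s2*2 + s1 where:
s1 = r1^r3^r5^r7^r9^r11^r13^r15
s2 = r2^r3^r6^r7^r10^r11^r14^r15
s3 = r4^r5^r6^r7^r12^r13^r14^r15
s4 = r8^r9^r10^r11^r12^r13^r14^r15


s1=0, s2=0, s3=1, s4=0

Syndrome = 4 (error at position 4)


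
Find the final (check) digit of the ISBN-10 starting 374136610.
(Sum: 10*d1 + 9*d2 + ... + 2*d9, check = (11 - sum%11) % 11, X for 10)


Weighted sum: 207
207 mod 11 = 9

Check digit: 2


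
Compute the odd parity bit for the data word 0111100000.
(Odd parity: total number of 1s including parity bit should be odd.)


Number of 1s in data: 4
Parity bit: 1

1


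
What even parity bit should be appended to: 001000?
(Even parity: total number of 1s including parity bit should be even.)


Number of 1s in data: 1
Parity bit: 1

1


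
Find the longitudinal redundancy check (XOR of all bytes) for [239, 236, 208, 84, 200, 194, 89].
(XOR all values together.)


XOR chain: 239 ^ 236 ^ 208 ^ 84 ^ 200 ^ 194 ^ 89 = 212

212


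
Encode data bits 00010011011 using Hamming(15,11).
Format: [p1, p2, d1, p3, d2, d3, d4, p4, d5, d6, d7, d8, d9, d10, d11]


Parity bits: p1=1, p2=0, p3=0, p4=0

100000100011011


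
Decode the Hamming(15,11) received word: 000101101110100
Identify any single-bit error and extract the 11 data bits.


Syndrome = 0: no error detected

Data: 00111110100 (no errors)


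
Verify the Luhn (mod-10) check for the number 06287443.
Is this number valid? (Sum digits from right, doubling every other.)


Luhn sum = 38
38 mod 10 = 8

Invalid (Luhn sum mod 10 = 8)


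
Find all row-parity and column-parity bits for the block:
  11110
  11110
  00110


Row parities: 000
Column parities: 00110

Row P: 000, Col P: 00110, Corner: 0


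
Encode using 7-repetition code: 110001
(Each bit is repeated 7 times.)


Each bit -> 7 copies

111111111111110000000000000000000001111111


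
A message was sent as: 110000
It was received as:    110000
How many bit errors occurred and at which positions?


XOR: 000000

0 errors (received matches sent)


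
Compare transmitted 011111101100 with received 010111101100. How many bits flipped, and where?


XOR: 001000000000

1 error(s) at position(s): 2


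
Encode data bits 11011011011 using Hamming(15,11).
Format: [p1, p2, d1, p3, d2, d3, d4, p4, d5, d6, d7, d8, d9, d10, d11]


Parity bits: p1=0, p2=1, p3=1, p4=1

011110111011011


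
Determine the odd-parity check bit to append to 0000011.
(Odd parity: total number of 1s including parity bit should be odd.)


Number of 1s in data: 2
Parity bit: 1

1


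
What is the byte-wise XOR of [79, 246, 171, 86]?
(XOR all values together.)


XOR chain: 79 ^ 246 ^ 171 ^ 86 = 68

68


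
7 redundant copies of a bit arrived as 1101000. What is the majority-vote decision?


Ones: 3 out of 7
Threshold: 4

0 (3/7 voted 1)


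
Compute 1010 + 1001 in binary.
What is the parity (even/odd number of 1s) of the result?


1010 = 10
1001 = 9
Sum = 19 = 10011
1s count = 3

odd parity (3 ones in 10011)


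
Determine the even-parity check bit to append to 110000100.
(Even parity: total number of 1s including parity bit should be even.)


Number of 1s in data: 3
Parity bit: 1

1


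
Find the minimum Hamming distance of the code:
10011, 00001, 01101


Comparing all pairs, minimum distance: 2
Can detect 1 errors, correct 0 errors

2


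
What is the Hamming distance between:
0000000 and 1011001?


XOR: 1011001
Count of 1s: 4

4


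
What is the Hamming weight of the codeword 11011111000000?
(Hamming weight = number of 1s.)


Counting 1s in 11011111000000

7


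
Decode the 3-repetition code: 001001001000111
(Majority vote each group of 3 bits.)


Groups: 001, 001, 001, 000, 111
Majority votes: 00001

00001


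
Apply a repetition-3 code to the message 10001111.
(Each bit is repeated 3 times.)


Each bit -> 3 copies

111000000000111111111111


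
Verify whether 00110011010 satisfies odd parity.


Number of 1s: 5

Yes, parity is correct (5 ones)


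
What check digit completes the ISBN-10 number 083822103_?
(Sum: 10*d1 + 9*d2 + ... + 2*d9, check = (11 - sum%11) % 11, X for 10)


Weighted sum: 184
184 mod 11 = 8

Check digit: 3


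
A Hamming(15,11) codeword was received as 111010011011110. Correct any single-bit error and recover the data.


Syndrome = 0: no error detected

Data: 11001011110 (no errors)


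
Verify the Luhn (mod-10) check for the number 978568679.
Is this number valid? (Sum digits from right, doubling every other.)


Luhn sum = 56
56 mod 10 = 6

Invalid (Luhn sum mod 10 = 6)


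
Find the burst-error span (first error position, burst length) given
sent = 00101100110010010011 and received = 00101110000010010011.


XOR: 00000010110000000000

Burst at position 6, length 4


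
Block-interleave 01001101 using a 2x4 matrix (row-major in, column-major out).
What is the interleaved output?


Matrix:
  0100
  1101
Read columns: 01110001

01110001


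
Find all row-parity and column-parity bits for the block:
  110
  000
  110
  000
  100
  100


Row parities: 000011
Column parities: 000

Row P: 000011, Col P: 000, Corner: 0


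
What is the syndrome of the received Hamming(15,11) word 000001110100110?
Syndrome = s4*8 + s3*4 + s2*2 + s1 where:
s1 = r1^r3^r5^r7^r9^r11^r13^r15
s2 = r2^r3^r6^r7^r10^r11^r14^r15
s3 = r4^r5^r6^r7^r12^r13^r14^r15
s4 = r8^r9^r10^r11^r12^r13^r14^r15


s1=0, s2=0, s3=0, s4=0

Syndrome = 0 (no error)


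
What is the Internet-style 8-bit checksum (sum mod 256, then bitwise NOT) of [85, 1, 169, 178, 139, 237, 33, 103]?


Sum = 945 mod 256 = 177
Complement = 78

78


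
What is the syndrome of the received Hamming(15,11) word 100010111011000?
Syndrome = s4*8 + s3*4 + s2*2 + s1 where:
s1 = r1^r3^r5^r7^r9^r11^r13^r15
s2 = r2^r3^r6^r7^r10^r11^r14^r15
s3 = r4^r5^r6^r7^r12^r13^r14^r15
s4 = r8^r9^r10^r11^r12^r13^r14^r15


s1=1, s2=0, s3=1, s4=0

Syndrome = 5 (error at position 5)


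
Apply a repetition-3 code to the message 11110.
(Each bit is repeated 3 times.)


Each bit -> 3 copies

111111111111000


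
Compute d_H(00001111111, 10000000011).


XOR: 10001111100
Count of 1s: 6

6


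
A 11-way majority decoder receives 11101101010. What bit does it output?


Ones: 7 out of 11
Threshold: 6

1 (7/11 voted 1)


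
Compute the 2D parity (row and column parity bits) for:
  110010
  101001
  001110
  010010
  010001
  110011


Row parities: 111000
Column parities: 100101

Row P: 111000, Col P: 100101, Corner: 1


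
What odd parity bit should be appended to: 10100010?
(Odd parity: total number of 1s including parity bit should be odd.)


Number of 1s in data: 3
Parity bit: 0

0


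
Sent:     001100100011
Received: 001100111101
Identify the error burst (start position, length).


XOR: 000000011110

Burst at position 7, length 4


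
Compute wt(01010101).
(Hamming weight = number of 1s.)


Counting 1s in 01010101

4


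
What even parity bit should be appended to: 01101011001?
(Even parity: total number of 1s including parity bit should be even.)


Number of 1s in data: 6
Parity bit: 0

0


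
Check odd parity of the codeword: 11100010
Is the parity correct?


Number of 1s: 4

No, parity error (4 ones)


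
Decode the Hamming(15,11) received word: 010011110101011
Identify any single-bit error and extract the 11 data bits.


Syndrome = 9: error at position 9

Data: 01111101011 (corrected bit 9)


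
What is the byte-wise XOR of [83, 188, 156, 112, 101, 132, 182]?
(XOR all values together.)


XOR chain: 83 ^ 188 ^ 156 ^ 112 ^ 101 ^ 132 ^ 182 = 84

84


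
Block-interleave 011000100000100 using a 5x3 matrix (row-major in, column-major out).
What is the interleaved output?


Matrix:
  011
  000
  100
  000
  100
Read columns: 001011000010000

001011000010000


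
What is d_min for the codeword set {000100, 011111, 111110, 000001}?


Comparing all pairs, minimum distance: 2
Can detect 1 errors, correct 0 errors

2


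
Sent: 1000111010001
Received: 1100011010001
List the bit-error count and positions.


XOR: 0100100000000

2 error(s) at position(s): 1, 4


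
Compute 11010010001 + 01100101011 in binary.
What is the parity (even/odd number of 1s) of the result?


11010010001 = 1681
01100101011 = 811
Sum = 2492 = 100110111100
1s count = 7

odd parity (7 ones in 100110111100)


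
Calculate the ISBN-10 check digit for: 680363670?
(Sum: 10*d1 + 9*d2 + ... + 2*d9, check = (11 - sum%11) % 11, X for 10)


Weighted sum: 249
249 mod 11 = 7

Check digit: 4


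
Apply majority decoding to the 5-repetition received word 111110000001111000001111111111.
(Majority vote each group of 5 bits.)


Groups: 11111, 00000, 01111, 00000, 11111, 11111
Majority votes: 101011

101011


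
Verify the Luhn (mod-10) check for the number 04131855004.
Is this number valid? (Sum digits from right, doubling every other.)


Luhn sum = 33
33 mod 10 = 3

Invalid (Luhn sum mod 10 = 3)


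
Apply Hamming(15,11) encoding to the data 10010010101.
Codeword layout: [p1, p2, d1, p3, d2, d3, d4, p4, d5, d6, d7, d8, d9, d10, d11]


Parity bits: p1=1, p2=0, p3=1, p4=1

101100110010101


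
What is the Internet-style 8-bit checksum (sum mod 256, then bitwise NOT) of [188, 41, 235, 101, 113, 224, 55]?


Sum = 957 mod 256 = 189
Complement = 66

66


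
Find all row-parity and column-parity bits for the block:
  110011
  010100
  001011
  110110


Row parities: 0010
Column parities: 011010

Row P: 0010, Col P: 011010, Corner: 1


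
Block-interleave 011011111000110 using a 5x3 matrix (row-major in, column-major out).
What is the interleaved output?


Matrix:
  011
  011
  111
  000
  110
Read columns: 001011110111100

001011110111100


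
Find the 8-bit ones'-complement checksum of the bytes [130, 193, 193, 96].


Sum = 612 mod 256 = 100
Complement = 155

155


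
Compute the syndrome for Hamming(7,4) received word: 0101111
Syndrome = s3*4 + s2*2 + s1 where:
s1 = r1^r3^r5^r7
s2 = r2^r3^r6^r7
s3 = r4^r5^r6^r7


s1=0, s2=1, s3=0

Syndrome = 2 (error at position 2)


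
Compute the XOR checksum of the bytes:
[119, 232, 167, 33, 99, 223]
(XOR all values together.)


XOR chain: 119 ^ 232 ^ 167 ^ 33 ^ 99 ^ 223 = 165

165


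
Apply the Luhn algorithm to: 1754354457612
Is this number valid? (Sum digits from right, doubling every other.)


Luhn sum = 55
55 mod 10 = 5

Invalid (Luhn sum mod 10 = 5)


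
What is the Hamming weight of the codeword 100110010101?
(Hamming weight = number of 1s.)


Counting 1s in 100110010101

6


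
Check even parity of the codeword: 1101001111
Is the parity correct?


Number of 1s: 7

No, parity error (7 ones)


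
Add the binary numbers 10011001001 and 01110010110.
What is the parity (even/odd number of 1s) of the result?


10011001001 = 1225
01110010110 = 918
Sum = 2143 = 100001011111
1s count = 7

odd parity (7 ones in 100001011111)


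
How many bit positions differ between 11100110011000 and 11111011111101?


XOR: 00011101100101
Count of 1s: 7

7


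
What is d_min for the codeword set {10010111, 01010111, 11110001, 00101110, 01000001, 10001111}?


Comparing all pairs, minimum distance: 2
Can detect 1 errors, correct 0 errors

2


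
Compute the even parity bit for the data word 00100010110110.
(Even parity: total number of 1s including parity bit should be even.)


Number of 1s in data: 6
Parity bit: 0

0


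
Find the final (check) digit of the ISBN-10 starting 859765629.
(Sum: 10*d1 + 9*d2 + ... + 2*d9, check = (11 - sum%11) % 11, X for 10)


Weighted sum: 355
355 mod 11 = 3

Check digit: 8


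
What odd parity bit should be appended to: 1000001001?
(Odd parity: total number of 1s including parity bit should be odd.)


Number of 1s in data: 3
Parity bit: 0

0


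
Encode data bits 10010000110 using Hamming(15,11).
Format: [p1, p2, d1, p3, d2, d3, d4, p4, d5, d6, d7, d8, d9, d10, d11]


Parity bits: p1=1, p2=1, p3=1, p4=0

111100100000110


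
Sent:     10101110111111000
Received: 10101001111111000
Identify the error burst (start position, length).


XOR: 00000111000000000

Burst at position 5, length 3


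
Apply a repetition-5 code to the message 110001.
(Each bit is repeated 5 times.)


Each bit -> 5 copies

111111111100000000000000011111


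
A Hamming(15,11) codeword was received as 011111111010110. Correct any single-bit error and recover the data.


Syndrome = 8: error at position 8

Data: 11111010110 (corrected bit 8)


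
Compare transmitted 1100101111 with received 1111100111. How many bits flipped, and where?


XOR: 0011001000

3 error(s) at position(s): 2, 3, 6


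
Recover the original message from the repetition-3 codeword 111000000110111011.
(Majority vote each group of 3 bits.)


Groups: 111, 000, 000, 110, 111, 011
Majority votes: 100111

100111


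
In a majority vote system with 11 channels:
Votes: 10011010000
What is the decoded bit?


Ones: 4 out of 11
Threshold: 6

0 (4/11 voted 1)


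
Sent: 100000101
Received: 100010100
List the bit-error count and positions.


XOR: 000010001

2 error(s) at position(s): 4, 8


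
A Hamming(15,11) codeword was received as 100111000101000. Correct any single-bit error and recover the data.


Syndrome = 0: no error detected

Data: 01100101000 (no errors)


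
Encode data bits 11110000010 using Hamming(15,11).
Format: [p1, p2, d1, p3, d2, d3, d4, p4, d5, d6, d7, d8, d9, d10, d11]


Parity bits: p1=1, p2=0, p3=0, p4=1

101011110000010


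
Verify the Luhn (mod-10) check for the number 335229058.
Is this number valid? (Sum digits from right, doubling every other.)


Luhn sum = 38
38 mod 10 = 8

Invalid (Luhn sum mod 10 = 8)


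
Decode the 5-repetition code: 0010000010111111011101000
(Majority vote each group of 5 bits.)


Groups: 00100, 00010, 11111, 10111, 01000
Majority votes: 00110

00110


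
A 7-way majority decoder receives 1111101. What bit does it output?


Ones: 6 out of 7
Threshold: 4

1 (6/7 voted 1)


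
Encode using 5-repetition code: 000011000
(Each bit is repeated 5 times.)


Each bit -> 5 copies

000000000000000000001111111111000000000000000


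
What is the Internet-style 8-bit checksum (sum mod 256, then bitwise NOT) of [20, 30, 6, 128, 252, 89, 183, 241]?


Sum = 949 mod 256 = 181
Complement = 74

74


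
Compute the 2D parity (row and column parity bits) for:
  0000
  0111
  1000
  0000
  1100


Row parities: 01100
Column parities: 0011

Row P: 01100, Col P: 0011, Corner: 0


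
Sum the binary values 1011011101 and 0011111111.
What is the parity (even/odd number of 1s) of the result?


1011011101 = 733
0011111111 = 255
Sum = 988 = 1111011100
1s count = 7

odd parity (7 ones in 1111011100)


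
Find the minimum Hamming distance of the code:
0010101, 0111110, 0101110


Comparing all pairs, minimum distance: 1
Can detect 0 errors, correct 0 errors

1


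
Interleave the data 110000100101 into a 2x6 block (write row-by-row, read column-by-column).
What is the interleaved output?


Matrix:
  110000
  100101
Read columns: 111000010001

111000010001


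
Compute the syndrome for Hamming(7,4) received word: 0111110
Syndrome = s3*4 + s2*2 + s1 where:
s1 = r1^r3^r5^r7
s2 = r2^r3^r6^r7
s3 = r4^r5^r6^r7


s1=0, s2=1, s3=1

Syndrome = 6 (error at position 6)


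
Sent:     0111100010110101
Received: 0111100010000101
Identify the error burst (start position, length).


XOR: 0000000000110000

Burst at position 10, length 2


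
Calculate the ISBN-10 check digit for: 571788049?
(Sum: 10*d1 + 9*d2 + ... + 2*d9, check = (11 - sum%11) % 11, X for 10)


Weighted sum: 288
288 mod 11 = 2

Check digit: 9


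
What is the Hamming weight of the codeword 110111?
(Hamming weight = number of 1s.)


Counting 1s in 110111

5


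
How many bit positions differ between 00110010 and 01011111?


XOR: 01101101
Count of 1s: 5

5


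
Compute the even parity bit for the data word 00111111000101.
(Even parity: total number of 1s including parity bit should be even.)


Number of 1s in data: 8
Parity bit: 0

0


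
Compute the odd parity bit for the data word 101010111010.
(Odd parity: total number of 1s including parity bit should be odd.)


Number of 1s in data: 7
Parity bit: 0

0


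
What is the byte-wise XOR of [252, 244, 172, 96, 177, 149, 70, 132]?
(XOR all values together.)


XOR chain: 252 ^ 244 ^ 172 ^ 96 ^ 177 ^ 149 ^ 70 ^ 132 = 34

34


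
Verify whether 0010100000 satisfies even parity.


Number of 1s: 2

Yes, parity is correct (2 ones)


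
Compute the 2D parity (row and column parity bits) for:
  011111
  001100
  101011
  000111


Row parities: 1001
Column parities: 111111

Row P: 1001, Col P: 111111, Corner: 0


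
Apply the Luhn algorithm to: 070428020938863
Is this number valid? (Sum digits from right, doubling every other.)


Luhn sum = 59
59 mod 10 = 9

Invalid (Luhn sum mod 10 = 9)


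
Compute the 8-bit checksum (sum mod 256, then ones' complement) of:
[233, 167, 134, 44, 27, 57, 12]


Sum = 674 mod 256 = 162
Complement = 93

93


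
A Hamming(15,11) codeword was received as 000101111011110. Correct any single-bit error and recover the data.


Syndrome = 0: no error detected

Data: 00111011110 (no errors)


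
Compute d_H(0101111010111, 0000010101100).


XOR: 0101101111011
Count of 1s: 9

9


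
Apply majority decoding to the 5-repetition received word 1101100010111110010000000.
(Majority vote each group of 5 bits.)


Groups: 11011, 00010, 11111, 00100, 00000
Majority votes: 10100

10100


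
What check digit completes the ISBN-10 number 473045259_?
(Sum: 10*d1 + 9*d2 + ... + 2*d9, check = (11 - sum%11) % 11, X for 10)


Weighted sum: 217
217 mod 11 = 8

Check digit: 3


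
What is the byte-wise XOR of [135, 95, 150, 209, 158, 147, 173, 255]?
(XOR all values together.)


XOR chain: 135 ^ 95 ^ 150 ^ 209 ^ 158 ^ 147 ^ 173 ^ 255 = 192

192


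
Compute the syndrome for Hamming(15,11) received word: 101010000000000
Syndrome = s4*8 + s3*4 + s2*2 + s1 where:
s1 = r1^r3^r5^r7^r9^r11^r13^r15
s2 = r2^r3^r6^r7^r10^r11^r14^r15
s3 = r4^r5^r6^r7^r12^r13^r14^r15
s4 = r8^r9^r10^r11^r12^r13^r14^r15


s1=1, s2=1, s3=1, s4=0

Syndrome = 7 (error at position 7)


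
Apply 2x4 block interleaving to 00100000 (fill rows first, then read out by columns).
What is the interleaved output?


Matrix:
  0010
  0000
Read columns: 00001000

00001000


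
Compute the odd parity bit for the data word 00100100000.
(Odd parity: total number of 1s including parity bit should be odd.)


Number of 1s in data: 2
Parity bit: 1

1


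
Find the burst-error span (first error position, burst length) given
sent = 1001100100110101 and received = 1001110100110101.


XOR: 0000010000000000

Burst at position 5, length 1


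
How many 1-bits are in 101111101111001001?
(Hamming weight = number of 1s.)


Counting 1s in 101111101111001001

12


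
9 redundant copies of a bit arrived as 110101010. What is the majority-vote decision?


Ones: 5 out of 9
Threshold: 5

1 (5/9 voted 1)


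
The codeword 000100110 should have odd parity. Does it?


Number of 1s: 3

Yes, parity is correct (3 ones)


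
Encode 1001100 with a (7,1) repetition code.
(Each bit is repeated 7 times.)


Each bit -> 7 copies

1111111000000000000001111111111111100000000000000


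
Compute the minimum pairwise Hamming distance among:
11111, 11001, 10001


Comparing all pairs, minimum distance: 1
Can detect 0 errors, correct 0 errors

1


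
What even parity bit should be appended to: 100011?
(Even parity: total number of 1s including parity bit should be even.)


Number of 1s in data: 3
Parity bit: 1

1


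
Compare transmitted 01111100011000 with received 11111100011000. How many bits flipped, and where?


XOR: 10000000000000

1 error(s) at position(s): 0


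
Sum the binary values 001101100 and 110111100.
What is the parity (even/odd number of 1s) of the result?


001101100 = 108
110111100 = 444
Sum = 552 = 1000101000
1s count = 3

odd parity (3 ones in 1000101000)


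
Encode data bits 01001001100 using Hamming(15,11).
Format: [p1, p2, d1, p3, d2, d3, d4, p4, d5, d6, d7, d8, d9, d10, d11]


Parity bits: p1=1, p2=0, p3=1, p4=1

100110011001100


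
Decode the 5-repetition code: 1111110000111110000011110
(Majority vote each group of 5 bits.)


Groups: 11111, 10000, 11111, 00000, 11110
Majority votes: 10101

10101


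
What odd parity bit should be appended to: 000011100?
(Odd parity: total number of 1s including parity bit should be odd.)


Number of 1s in data: 3
Parity bit: 0

0


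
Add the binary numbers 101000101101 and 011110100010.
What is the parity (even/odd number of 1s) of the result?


101000101101 = 2605
011110100010 = 1954
Sum = 4559 = 1000111001111
1s count = 8

even parity (8 ones in 1000111001111)


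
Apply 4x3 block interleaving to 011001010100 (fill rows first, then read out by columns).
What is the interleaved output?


Matrix:
  011
  001
  010
  100
Read columns: 000110101100

000110101100


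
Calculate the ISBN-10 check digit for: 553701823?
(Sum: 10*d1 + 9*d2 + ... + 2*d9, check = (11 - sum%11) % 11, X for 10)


Weighted sum: 217
217 mod 11 = 8

Check digit: 3


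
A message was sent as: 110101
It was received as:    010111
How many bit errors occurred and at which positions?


XOR: 100010

2 error(s) at position(s): 0, 4


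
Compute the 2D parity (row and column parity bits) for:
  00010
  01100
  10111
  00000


Row parities: 1000
Column parities: 11001

Row P: 1000, Col P: 11001, Corner: 1


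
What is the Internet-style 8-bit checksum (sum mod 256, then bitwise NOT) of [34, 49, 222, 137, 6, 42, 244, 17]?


Sum = 751 mod 256 = 239
Complement = 16

16


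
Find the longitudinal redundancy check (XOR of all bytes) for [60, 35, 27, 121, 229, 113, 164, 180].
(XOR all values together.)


XOR chain: 60 ^ 35 ^ 27 ^ 121 ^ 229 ^ 113 ^ 164 ^ 180 = 249

249


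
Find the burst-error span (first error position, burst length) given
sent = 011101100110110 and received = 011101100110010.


XOR: 000000000000100

Burst at position 12, length 1


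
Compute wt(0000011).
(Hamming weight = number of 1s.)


Counting 1s in 0000011

2


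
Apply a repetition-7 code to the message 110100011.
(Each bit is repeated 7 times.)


Each bit -> 7 copies

111111111111110000000111111100000000000000000000011111111111111


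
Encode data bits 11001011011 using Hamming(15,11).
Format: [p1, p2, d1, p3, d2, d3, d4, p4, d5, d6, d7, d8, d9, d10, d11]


Parity bits: p1=1, p2=0, p3=0, p4=1

101010011011011


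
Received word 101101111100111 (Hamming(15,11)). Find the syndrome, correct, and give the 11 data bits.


Syndrome = 0: no error detected

Data: 10111100111 (no errors)


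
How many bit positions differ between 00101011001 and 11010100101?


XOR: 11111111100
Count of 1s: 9

9


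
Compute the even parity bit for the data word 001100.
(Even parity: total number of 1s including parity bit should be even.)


Number of 1s in data: 2
Parity bit: 0

0


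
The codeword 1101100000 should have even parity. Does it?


Number of 1s: 4

Yes, parity is correct (4 ones)


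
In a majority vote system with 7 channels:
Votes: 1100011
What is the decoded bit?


Ones: 4 out of 7
Threshold: 4

1 (4/7 voted 1)


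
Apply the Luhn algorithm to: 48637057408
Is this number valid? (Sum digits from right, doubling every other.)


Luhn sum = 52
52 mod 10 = 2

Invalid (Luhn sum mod 10 = 2)


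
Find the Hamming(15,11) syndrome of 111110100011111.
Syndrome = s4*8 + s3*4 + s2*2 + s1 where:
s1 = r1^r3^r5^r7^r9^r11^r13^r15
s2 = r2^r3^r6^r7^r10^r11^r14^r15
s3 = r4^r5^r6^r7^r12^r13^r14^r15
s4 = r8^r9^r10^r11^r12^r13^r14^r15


s1=1, s2=0, s3=1, s4=1

Syndrome = 13 (error at position 13)


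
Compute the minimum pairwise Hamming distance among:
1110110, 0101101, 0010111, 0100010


Comparing all pairs, minimum distance: 3
Can detect 2 errors, correct 1 errors

3


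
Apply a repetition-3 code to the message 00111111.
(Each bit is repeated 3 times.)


Each bit -> 3 copies

000000111111111111111111


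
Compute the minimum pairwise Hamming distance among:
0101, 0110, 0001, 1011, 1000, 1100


Comparing all pairs, minimum distance: 1
Can detect 0 errors, correct 0 errors

1


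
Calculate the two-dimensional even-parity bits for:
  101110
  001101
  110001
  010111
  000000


Row parities: 01100
Column parities: 000101

Row P: 01100, Col P: 000101, Corner: 0


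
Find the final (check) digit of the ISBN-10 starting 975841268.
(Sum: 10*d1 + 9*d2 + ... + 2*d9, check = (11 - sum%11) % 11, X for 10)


Weighted sum: 320
320 mod 11 = 1

Check digit: X


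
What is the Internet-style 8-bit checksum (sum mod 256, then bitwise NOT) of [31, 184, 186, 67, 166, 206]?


Sum = 840 mod 256 = 72
Complement = 183

183


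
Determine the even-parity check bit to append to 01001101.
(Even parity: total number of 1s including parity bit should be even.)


Number of 1s in data: 4
Parity bit: 0

0


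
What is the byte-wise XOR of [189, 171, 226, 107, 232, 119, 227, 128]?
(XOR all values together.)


XOR chain: 189 ^ 171 ^ 226 ^ 107 ^ 232 ^ 119 ^ 227 ^ 128 = 99

99


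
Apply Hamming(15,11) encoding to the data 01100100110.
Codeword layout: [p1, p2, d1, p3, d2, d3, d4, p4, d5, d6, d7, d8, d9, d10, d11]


Parity bits: p1=0, p2=1, p3=0, p4=1

010011010100110


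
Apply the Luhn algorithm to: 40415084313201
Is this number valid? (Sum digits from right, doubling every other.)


Luhn sum = 45
45 mod 10 = 5

Invalid (Luhn sum mod 10 = 5)


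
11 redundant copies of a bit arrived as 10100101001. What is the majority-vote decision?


Ones: 5 out of 11
Threshold: 6

0 (5/11 voted 1)


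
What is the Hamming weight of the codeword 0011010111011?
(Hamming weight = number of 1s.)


Counting 1s in 0011010111011

8


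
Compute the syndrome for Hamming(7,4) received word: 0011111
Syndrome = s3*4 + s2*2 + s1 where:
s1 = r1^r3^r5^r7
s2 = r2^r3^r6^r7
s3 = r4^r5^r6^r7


s1=1, s2=1, s3=0

Syndrome = 3 (error at position 3)


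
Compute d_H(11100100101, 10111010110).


XOR: 01011110011
Count of 1s: 7

7


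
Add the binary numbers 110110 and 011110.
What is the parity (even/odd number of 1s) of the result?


110110 = 54
011110 = 30
Sum = 84 = 1010100
1s count = 3

odd parity (3 ones in 1010100)


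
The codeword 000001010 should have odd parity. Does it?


Number of 1s: 2

No, parity error (2 ones)


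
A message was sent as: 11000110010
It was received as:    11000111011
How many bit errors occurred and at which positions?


XOR: 00000001001

2 error(s) at position(s): 7, 10


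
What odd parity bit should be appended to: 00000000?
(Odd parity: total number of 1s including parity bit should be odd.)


Number of 1s in data: 0
Parity bit: 1

1


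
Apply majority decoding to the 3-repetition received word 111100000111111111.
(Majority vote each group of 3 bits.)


Groups: 111, 100, 000, 111, 111, 111
Majority votes: 100111

100111


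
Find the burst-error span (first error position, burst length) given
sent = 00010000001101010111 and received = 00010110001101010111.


XOR: 00000110000000000000

Burst at position 5, length 2


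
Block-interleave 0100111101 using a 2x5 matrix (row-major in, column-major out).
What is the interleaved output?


Matrix:
  01001
  11101
Read columns: 0111010011

0111010011


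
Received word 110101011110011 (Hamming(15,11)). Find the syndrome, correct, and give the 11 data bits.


Syndrome = 0: no error detected

Data: 00101110011 (no errors)


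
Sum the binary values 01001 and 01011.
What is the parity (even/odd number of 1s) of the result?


01001 = 9
01011 = 11
Sum = 20 = 10100
1s count = 2

even parity (2 ones in 10100)


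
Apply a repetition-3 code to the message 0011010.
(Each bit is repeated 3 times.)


Each bit -> 3 copies

000000111111000111000


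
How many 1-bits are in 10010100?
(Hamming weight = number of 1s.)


Counting 1s in 10010100

3


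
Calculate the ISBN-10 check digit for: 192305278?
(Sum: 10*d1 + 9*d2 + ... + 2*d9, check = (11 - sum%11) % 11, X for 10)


Weighted sum: 198
198 mod 11 = 0

Check digit: 0


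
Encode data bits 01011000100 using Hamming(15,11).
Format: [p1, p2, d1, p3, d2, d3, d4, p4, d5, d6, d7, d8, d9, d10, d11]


Parity bits: p1=0, p2=1, p3=1, p4=0

010110101000100


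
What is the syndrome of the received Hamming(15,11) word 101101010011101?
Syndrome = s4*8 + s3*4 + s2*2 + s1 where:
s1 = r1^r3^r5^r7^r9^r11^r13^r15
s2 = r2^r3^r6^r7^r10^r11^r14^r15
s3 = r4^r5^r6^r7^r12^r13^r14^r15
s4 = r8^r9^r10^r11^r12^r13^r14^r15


s1=1, s2=0, s3=1, s4=1

Syndrome = 13 (error at position 13)


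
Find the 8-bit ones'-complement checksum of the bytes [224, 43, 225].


Sum = 492 mod 256 = 236
Complement = 19

19


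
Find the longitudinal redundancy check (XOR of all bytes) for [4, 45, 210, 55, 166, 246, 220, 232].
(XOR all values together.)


XOR chain: 4 ^ 45 ^ 210 ^ 55 ^ 166 ^ 246 ^ 220 ^ 232 = 168

168


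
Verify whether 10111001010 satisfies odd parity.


Number of 1s: 6

No, parity error (6 ones)


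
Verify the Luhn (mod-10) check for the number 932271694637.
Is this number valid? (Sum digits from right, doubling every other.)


Luhn sum = 63
63 mod 10 = 3

Invalid (Luhn sum mod 10 = 3)


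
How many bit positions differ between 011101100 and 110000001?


XOR: 101101101
Count of 1s: 6

6


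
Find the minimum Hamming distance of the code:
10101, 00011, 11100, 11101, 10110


Comparing all pairs, minimum distance: 1
Can detect 0 errors, correct 0 errors

1


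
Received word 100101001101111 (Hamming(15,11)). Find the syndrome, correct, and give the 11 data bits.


Syndrome = 0: no error detected

Data: 00101101111 (no errors)


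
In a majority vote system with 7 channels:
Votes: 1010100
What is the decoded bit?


Ones: 3 out of 7
Threshold: 4

0 (3/7 voted 1)


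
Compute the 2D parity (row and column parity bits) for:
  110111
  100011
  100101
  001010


Row parities: 1110
Column parities: 111011

Row P: 1110, Col P: 111011, Corner: 1


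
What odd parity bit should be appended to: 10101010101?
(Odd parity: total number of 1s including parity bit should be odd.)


Number of 1s in data: 6
Parity bit: 1

1


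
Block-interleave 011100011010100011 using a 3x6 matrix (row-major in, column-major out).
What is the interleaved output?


Matrix:
  011100
  011010
  100011
Read columns: 001110110100011001

001110110100011001


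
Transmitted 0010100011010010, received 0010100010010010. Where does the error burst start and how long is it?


XOR: 0000000001000000

Burst at position 9, length 1


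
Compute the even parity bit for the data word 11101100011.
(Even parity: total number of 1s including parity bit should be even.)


Number of 1s in data: 7
Parity bit: 1

1


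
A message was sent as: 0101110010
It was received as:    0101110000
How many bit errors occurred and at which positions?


XOR: 0000000010

1 error(s) at position(s): 8


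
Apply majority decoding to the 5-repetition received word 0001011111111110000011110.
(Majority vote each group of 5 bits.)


Groups: 00010, 11111, 11111, 00000, 11110
Majority votes: 01101

01101


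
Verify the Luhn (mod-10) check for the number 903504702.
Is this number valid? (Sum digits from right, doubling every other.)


Luhn sum = 30
30 mod 10 = 0

Valid (Luhn sum mod 10 = 0)


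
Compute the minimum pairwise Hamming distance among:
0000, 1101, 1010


Comparing all pairs, minimum distance: 2
Can detect 1 errors, correct 0 errors

2


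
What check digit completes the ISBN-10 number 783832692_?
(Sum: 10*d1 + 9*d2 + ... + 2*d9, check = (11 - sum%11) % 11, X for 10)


Weighted sum: 305
305 mod 11 = 8

Check digit: 3


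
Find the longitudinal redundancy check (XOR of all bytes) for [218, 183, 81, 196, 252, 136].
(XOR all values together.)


XOR chain: 218 ^ 183 ^ 81 ^ 196 ^ 252 ^ 136 = 140

140


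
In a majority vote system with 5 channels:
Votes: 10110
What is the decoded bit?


Ones: 3 out of 5
Threshold: 3

1 (3/5 voted 1)


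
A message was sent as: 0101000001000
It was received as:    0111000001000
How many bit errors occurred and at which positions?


XOR: 0010000000000

1 error(s) at position(s): 2


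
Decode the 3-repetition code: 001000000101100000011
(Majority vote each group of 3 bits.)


Groups: 001, 000, 000, 101, 100, 000, 011
Majority votes: 0001001

0001001


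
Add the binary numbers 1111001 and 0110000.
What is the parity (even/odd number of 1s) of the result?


1111001 = 121
0110000 = 48
Sum = 169 = 10101001
1s count = 4

even parity (4 ones in 10101001)


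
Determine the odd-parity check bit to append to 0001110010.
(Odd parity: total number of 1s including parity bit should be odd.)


Number of 1s in data: 4
Parity bit: 1

1


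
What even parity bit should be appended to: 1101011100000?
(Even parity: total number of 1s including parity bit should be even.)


Number of 1s in data: 6
Parity bit: 0

0


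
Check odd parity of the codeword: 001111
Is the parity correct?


Number of 1s: 4

No, parity error (4 ones)


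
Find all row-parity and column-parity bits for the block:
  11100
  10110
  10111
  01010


Row parities: 1100
Column parities: 10111

Row P: 1100, Col P: 10111, Corner: 0


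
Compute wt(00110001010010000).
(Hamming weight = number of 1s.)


Counting 1s in 00110001010010000

5


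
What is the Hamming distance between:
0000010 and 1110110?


XOR: 1110100
Count of 1s: 4

4


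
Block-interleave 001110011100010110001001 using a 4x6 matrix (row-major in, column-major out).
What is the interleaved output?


Matrix:
  001110
  011100
  010110
  001001
Read columns: 000001101101111010100001

000001101101111010100001


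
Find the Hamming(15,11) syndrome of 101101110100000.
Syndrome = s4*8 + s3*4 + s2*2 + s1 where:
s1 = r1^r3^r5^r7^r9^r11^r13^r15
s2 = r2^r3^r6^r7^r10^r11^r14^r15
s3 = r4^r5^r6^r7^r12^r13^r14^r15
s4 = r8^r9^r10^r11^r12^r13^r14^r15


s1=1, s2=0, s3=1, s4=0

Syndrome = 5 (error at position 5)


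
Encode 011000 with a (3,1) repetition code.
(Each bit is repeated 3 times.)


Each bit -> 3 copies

000111111000000000


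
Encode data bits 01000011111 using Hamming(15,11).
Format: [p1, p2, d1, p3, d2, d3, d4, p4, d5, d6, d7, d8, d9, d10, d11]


Parity bits: p1=0, p2=1, p3=1, p4=1

010110010011111
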